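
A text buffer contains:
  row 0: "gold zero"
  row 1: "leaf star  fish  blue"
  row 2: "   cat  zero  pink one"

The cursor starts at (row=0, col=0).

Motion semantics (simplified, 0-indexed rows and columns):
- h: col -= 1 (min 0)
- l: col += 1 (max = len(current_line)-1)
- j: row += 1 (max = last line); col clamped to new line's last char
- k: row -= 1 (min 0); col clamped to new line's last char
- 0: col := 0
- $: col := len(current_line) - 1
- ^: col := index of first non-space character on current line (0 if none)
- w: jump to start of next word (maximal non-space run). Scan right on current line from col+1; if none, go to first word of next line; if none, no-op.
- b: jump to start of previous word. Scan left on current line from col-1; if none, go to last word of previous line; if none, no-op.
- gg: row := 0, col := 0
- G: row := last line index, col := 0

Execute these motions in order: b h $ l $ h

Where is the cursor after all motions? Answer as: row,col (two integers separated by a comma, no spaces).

Answer: 0,7

Derivation:
After 1 (b): row=0 col=0 char='g'
After 2 (h): row=0 col=0 char='g'
After 3 ($): row=0 col=8 char='o'
After 4 (l): row=0 col=8 char='o'
After 5 ($): row=0 col=8 char='o'
After 6 (h): row=0 col=7 char='r'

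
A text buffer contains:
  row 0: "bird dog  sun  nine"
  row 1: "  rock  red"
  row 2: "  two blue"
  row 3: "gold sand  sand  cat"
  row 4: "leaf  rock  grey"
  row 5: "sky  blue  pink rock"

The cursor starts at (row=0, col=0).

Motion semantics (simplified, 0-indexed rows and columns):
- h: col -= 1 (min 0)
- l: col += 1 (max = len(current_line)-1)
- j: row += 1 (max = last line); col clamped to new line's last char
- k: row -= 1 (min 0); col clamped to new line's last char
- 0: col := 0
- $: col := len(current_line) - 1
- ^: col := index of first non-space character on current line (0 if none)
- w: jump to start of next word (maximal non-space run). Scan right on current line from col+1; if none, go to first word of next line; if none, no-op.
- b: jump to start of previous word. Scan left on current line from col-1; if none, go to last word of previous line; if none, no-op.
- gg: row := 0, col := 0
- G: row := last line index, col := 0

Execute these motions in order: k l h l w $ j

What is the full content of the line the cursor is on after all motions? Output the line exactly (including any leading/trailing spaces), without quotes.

After 1 (k): row=0 col=0 char='b'
After 2 (l): row=0 col=1 char='i'
After 3 (h): row=0 col=0 char='b'
After 4 (l): row=0 col=1 char='i'
After 5 (w): row=0 col=5 char='d'
After 6 ($): row=0 col=18 char='e'
After 7 (j): row=1 col=10 char='d'

Answer:   rock  red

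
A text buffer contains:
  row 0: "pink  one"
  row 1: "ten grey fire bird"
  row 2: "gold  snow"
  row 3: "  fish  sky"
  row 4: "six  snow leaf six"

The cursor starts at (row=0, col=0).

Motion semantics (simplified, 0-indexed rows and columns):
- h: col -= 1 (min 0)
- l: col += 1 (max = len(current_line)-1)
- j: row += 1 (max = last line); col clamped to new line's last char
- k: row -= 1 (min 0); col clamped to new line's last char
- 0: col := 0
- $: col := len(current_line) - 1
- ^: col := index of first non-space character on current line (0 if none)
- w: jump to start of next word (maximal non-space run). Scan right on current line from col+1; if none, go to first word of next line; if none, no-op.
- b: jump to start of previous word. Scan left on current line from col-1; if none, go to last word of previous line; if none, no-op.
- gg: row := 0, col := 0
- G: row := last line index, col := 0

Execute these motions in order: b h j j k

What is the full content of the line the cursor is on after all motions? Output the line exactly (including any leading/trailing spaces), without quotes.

Answer: ten grey fire bird

Derivation:
After 1 (b): row=0 col=0 char='p'
After 2 (h): row=0 col=0 char='p'
After 3 (j): row=1 col=0 char='t'
After 4 (j): row=2 col=0 char='g'
After 5 (k): row=1 col=0 char='t'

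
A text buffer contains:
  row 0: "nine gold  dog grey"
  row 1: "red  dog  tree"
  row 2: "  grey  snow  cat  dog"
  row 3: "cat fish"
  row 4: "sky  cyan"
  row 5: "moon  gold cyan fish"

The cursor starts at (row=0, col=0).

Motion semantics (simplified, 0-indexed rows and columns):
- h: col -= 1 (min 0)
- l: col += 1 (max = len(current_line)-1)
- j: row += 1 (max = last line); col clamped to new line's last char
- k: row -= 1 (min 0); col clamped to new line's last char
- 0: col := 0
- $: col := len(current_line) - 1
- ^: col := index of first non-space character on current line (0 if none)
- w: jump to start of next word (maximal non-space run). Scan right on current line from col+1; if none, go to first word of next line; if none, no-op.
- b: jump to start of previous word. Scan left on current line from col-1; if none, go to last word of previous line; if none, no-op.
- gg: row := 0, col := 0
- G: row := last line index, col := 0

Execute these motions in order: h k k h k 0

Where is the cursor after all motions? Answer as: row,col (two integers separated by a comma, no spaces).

Answer: 0,0

Derivation:
After 1 (h): row=0 col=0 char='n'
After 2 (k): row=0 col=0 char='n'
After 3 (k): row=0 col=0 char='n'
After 4 (h): row=0 col=0 char='n'
After 5 (k): row=0 col=0 char='n'
After 6 (0): row=0 col=0 char='n'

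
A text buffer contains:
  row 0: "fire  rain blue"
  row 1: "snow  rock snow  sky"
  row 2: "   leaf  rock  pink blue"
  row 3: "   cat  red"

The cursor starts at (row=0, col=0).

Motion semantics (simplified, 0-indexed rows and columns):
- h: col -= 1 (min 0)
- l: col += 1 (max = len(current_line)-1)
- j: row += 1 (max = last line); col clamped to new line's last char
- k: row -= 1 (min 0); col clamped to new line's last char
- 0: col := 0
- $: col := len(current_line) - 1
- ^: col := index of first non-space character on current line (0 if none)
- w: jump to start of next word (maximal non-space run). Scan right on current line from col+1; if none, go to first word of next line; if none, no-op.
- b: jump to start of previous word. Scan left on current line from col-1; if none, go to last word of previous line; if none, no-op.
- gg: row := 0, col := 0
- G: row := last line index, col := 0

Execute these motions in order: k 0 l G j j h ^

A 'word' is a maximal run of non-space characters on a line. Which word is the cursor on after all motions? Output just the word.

After 1 (k): row=0 col=0 char='f'
After 2 (0): row=0 col=0 char='f'
After 3 (l): row=0 col=1 char='i'
After 4 (G): row=3 col=0 char='_'
After 5 (j): row=3 col=0 char='_'
After 6 (j): row=3 col=0 char='_'
After 7 (h): row=3 col=0 char='_'
After 8 (^): row=3 col=3 char='c'

Answer: cat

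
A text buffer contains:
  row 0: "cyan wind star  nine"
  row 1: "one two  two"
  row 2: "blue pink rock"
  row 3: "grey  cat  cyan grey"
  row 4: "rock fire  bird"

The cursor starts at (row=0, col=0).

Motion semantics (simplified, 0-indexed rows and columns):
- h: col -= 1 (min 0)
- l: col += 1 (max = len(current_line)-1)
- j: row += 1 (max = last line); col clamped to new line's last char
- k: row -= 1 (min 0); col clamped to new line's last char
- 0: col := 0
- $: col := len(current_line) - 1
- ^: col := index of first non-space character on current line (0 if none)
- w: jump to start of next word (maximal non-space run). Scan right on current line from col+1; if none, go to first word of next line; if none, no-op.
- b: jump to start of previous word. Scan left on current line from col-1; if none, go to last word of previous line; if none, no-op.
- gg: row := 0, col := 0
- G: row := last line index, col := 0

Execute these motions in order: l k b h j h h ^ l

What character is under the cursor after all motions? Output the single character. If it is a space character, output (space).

Answer: n

Derivation:
After 1 (l): row=0 col=1 char='y'
After 2 (k): row=0 col=1 char='y'
After 3 (b): row=0 col=0 char='c'
After 4 (h): row=0 col=0 char='c'
After 5 (j): row=1 col=0 char='o'
After 6 (h): row=1 col=0 char='o'
After 7 (h): row=1 col=0 char='o'
After 8 (^): row=1 col=0 char='o'
After 9 (l): row=1 col=1 char='n'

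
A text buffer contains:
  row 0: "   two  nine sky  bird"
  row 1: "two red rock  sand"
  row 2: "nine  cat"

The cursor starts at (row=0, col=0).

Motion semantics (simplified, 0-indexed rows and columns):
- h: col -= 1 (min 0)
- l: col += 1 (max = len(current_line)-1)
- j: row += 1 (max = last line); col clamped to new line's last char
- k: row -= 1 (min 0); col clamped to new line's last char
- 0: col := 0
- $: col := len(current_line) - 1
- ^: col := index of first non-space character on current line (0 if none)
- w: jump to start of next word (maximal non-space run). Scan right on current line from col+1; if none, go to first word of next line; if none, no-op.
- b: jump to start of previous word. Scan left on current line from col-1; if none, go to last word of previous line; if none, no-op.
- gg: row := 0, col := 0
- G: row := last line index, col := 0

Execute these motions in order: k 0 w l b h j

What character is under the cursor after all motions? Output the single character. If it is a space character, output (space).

After 1 (k): row=0 col=0 char='_'
After 2 (0): row=0 col=0 char='_'
After 3 (w): row=0 col=3 char='t'
After 4 (l): row=0 col=4 char='w'
After 5 (b): row=0 col=3 char='t'
After 6 (h): row=0 col=2 char='_'
After 7 (j): row=1 col=2 char='o'

Answer: o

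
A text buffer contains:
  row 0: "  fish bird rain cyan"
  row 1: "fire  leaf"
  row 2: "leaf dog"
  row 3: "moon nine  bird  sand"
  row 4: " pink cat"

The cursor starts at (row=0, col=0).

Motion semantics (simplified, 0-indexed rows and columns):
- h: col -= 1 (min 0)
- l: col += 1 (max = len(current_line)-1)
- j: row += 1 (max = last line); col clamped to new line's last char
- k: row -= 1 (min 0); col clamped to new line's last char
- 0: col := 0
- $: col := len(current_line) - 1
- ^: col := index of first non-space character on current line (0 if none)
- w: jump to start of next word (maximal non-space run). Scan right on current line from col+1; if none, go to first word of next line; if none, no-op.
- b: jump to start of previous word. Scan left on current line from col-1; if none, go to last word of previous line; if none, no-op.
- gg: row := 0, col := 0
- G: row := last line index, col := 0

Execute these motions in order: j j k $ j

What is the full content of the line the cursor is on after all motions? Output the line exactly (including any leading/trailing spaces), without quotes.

Answer: leaf dog

Derivation:
After 1 (j): row=1 col=0 char='f'
After 2 (j): row=2 col=0 char='l'
After 3 (k): row=1 col=0 char='f'
After 4 ($): row=1 col=9 char='f'
After 5 (j): row=2 col=7 char='g'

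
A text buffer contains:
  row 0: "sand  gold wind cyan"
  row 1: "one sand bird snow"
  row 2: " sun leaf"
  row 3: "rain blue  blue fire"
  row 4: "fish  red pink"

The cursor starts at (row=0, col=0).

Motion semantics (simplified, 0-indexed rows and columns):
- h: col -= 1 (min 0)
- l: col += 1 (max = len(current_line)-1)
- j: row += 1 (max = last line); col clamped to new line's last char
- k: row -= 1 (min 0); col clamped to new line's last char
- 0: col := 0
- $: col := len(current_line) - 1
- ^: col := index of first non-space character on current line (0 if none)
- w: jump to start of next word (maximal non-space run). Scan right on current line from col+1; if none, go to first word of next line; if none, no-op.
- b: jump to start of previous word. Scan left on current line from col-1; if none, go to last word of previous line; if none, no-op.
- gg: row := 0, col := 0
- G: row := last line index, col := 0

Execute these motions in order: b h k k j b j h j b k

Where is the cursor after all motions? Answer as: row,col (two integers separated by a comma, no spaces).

Answer: 1,5

Derivation:
After 1 (b): row=0 col=0 char='s'
After 2 (h): row=0 col=0 char='s'
After 3 (k): row=0 col=0 char='s'
After 4 (k): row=0 col=0 char='s'
After 5 (j): row=1 col=0 char='o'
After 6 (b): row=0 col=16 char='c'
After 7 (j): row=1 col=16 char='o'
After 8 (h): row=1 col=15 char='n'
After 9 (j): row=2 col=8 char='f'
After 10 (b): row=2 col=5 char='l'
After 11 (k): row=1 col=5 char='a'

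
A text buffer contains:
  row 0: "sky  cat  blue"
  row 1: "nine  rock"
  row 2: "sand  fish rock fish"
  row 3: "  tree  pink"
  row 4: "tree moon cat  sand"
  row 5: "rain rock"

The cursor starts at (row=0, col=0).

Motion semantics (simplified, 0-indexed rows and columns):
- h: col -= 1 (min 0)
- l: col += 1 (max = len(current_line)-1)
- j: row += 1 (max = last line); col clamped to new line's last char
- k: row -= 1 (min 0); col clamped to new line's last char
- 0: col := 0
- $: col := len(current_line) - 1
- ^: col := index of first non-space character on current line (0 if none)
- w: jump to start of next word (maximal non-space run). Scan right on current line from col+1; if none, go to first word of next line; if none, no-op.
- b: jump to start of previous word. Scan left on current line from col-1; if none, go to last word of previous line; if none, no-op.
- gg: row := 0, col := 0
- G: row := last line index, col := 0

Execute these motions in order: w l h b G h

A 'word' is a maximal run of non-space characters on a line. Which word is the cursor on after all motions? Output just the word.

After 1 (w): row=0 col=5 char='c'
After 2 (l): row=0 col=6 char='a'
After 3 (h): row=0 col=5 char='c'
After 4 (b): row=0 col=0 char='s'
After 5 (G): row=5 col=0 char='r'
After 6 (h): row=5 col=0 char='r'

Answer: rain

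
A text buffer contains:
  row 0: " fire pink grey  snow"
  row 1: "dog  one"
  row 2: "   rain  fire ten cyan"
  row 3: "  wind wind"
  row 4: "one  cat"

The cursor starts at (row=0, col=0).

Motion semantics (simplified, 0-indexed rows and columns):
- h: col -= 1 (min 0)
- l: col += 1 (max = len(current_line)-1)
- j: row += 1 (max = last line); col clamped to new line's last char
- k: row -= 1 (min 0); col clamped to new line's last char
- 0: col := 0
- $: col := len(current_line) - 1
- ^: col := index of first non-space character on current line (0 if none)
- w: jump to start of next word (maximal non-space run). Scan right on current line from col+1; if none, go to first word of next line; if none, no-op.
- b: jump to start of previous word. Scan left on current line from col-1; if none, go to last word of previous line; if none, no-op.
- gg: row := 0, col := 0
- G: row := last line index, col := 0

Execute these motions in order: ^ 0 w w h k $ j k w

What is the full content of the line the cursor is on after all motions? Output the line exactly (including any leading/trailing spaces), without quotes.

After 1 (^): row=0 col=1 char='f'
After 2 (0): row=0 col=0 char='_'
After 3 (w): row=0 col=1 char='f'
After 4 (w): row=0 col=6 char='p'
After 5 (h): row=0 col=5 char='_'
After 6 (k): row=0 col=5 char='_'
After 7 ($): row=0 col=20 char='w'
After 8 (j): row=1 col=7 char='e'
After 9 (k): row=0 col=7 char='i'
After 10 (w): row=0 col=11 char='g'

Answer:  fire pink grey  snow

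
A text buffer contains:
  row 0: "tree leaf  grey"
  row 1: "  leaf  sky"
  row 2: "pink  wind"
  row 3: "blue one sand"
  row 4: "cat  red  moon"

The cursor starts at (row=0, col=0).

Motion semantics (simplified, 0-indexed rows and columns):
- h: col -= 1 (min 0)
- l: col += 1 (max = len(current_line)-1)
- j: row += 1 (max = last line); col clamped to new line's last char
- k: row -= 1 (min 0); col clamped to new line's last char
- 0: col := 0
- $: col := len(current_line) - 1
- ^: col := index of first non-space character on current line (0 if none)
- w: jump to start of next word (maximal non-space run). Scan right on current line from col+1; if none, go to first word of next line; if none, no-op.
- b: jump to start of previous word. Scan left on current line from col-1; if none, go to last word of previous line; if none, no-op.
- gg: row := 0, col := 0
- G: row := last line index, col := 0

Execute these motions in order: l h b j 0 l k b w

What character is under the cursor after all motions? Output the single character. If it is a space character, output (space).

After 1 (l): row=0 col=1 char='r'
After 2 (h): row=0 col=0 char='t'
After 3 (b): row=0 col=0 char='t'
After 4 (j): row=1 col=0 char='_'
After 5 (0): row=1 col=0 char='_'
After 6 (l): row=1 col=1 char='_'
After 7 (k): row=0 col=1 char='r'
After 8 (b): row=0 col=0 char='t'
After 9 (w): row=0 col=5 char='l'

Answer: l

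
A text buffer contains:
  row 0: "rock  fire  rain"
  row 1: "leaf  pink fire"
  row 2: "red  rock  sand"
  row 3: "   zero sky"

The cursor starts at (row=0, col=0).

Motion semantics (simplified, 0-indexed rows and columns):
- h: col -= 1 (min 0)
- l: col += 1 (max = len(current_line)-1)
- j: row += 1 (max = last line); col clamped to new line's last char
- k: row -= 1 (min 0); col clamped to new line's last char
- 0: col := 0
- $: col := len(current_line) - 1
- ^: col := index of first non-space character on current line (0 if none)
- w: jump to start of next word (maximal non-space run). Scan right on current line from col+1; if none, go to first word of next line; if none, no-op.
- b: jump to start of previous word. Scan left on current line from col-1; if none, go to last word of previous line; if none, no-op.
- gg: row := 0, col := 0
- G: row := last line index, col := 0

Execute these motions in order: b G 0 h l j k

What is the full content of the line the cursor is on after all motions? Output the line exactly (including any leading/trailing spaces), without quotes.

After 1 (b): row=0 col=0 char='r'
After 2 (G): row=3 col=0 char='_'
After 3 (0): row=3 col=0 char='_'
After 4 (h): row=3 col=0 char='_'
After 5 (l): row=3 col=1 char='_'
After 6 (j): row=3 col=1 char='_'
After 7 (k): row=2 col=1 char='e'

Answer: red  rock  sand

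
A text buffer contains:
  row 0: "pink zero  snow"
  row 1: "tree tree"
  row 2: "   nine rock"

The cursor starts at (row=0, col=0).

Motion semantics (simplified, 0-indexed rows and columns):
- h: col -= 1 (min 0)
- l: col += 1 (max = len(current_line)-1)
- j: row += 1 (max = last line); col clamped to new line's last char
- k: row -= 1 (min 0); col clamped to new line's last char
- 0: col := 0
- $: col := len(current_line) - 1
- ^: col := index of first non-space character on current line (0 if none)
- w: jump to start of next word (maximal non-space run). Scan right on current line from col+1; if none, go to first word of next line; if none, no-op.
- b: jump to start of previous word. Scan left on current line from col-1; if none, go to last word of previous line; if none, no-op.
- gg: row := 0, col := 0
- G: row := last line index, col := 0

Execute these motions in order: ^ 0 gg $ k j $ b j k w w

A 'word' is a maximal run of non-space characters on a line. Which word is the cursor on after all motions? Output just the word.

Answer: rock

Derivation:
After 1 (^): row=0 col=0 char='p'
After 2 (0): row=0 col=0 char='p'
After 3 (gg): row=0 col=0 char='p'
After 4 ($): row=0 col=14 char='w'
After 5 (k): row=0 col=14 char='w'
After 6 (j): row=1 col=8 char='e'
After 7 ($): row=1 col=8 char='e'
After 8 (b): row=1 col=5 char='t'
After 9 (j): row=2 col=5 char='n'
After 10 (k): row=1 col=5 char='t'
After 11 (w): row=2 col=3 char='n'
After 12 (w): row=2 col=8 char='r'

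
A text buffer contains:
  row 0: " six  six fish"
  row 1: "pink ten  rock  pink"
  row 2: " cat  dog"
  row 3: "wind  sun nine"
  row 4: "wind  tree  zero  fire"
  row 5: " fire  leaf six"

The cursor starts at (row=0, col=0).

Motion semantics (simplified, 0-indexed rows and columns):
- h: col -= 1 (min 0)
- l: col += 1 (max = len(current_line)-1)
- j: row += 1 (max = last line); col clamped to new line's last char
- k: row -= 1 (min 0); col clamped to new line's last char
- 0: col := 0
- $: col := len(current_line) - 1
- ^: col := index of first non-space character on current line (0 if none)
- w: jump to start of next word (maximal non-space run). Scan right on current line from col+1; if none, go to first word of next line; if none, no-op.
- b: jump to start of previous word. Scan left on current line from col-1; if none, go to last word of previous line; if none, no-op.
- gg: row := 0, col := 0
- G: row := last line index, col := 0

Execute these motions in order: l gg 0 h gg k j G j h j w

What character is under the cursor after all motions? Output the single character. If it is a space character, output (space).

After 1 (l): row=0 col=1 char='s'
After 2 (gg): row=0 col=0 char='_'
After 3 (0): row=0 col=0 char='_'
After 4 (h): row=0 col=0 char='_'
After 5 (gg): row=0 col=0 char='_'
After 6 (k): row=0 col=0 char='_'
After 7 (j): row=1 col=0 char='p'
After 8 (G): row=5 col=0 char='_'
After 9 (j): row=5 col=0 char='_'
After 10 (h): row=5 col=0 char='_'
After 11 (j): row=5 col=0 char='_'
After 12 (w): row=5 col=1 char='f'

Answer: f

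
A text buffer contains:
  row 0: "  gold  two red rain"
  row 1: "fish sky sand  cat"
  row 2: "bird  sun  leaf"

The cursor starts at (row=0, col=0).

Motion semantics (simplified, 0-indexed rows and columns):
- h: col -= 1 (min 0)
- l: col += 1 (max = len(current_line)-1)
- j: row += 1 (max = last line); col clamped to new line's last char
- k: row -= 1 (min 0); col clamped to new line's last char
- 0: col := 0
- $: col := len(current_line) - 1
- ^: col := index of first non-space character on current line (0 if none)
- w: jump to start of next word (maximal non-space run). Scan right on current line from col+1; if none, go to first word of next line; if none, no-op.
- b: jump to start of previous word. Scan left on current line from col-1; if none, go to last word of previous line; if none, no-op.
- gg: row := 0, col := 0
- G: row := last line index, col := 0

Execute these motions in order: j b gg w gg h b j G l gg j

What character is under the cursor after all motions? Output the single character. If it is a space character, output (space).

After 1 (j): row=1 col=0 char='f'
After 2 (b): row=0 col=16 char='r'
After 3 (gg): row=0 col=0 char='_'
After 4 (w): row=0 col=2 char='g'
After 5 (gg): row=0 col=0 char='_'
After 6 (h): row=0 col=0 char='_'
After 7 (b): row=0 col=0 char='_'
After 8 (j): row=1 col=0 char='f'
After 9 (G): row=2 col=0 char='b'
After 10 (l): row=2 col=1 char='i'
After 11 (gg): row=0 col=0 char='_'
After 12 (j): row=1 col=0 char='f'

Answer: f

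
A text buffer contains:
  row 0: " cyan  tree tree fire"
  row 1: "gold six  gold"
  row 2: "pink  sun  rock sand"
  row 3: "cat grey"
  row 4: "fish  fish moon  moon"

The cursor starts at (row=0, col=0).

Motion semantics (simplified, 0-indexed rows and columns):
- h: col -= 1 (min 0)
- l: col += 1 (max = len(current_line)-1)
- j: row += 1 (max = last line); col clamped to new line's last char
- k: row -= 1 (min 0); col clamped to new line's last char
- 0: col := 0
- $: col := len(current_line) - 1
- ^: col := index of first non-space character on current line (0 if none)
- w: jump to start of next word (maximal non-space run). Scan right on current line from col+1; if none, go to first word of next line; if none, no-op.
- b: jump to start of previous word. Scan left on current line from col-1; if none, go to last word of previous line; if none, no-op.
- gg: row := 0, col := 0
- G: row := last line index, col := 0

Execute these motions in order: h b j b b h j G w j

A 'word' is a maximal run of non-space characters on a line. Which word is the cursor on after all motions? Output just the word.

After 1 (h): row=0 col=0 char='_'
After 2 (b): row=0 col=0 char='_'
After 3 (j): row=1 col=0 char='g'
After 4 (b): row=0 col=17 char='f'
After 5 (b): row=0 col=12 char='t'
After 6 (h): row=0 col=11 char='_'
After 7 (j): row=1 col=11 char='o'
After 8 (G): row=4 col=0 char='f'
After 9 (w): row=4 col=6 char='f'
After 10 (j): row=4 col=6 char='f'

Answer: fish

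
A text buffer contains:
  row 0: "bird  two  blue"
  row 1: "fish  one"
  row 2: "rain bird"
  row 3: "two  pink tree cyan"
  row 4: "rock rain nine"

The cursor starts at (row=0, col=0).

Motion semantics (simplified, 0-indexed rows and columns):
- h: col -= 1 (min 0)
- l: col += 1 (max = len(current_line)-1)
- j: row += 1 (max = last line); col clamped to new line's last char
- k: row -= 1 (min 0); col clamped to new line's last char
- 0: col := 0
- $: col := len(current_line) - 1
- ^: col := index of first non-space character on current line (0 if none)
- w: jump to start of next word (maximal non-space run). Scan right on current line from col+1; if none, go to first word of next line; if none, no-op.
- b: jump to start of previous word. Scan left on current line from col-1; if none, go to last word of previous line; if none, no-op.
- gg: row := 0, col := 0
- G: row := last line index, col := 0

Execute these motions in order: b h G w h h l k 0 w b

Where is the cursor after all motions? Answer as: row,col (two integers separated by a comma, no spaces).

After 1 (b): row=0 col=0 char='b'
After 2 (h): row=0 col=0 char='b'
After 3 (G): row=4 col=0 char='r'
After 4 (w): row=4 col=5 char='r'
After 5 (h): row=4 col=4 char='_'
After 6 (h): row=4 col=3 char='k'
After 7 (l): row=4 col=4 char='_'
After 8 (k): row=3 col=4 char='_'
After 9 (0): row=3 col=0 char='t'
After 10 (w): row=3 col=5 char='p'
After 11 (b): row=3 col=0 char='t'

Answer: 3,0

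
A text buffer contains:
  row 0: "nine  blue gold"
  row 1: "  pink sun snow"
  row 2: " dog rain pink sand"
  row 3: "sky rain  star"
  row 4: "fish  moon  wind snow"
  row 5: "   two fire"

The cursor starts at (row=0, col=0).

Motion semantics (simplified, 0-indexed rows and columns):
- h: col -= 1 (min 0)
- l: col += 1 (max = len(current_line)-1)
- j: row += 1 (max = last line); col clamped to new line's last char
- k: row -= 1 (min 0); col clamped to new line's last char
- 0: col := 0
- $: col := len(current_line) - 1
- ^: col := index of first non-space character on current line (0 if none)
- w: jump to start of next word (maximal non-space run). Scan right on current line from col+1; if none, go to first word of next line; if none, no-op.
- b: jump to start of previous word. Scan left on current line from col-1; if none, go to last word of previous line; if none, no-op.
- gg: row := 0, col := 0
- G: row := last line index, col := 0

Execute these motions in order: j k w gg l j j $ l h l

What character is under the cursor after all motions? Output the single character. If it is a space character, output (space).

After 1 (j): row=1 col=0 char='_'
After 2 (k): row=0 col=0 char='n'
After 3 (w): row=0 col=6 char='b'
After 4 (gg): row=0 col=0 char='n'
After 5 (l): row=0 col=1 char='i'
After 6 (j): row=1 col=1 char='_'
After 7 (j): row=2 col=1 char='d'
After 8 ($): row=2 col=18 char='d'
After 9 (l): row=2 col=18 char='d'
After 10 (h): row=2 col=17 char='n'
After 11 (l): row=2 col=18 char='d'

Answer: d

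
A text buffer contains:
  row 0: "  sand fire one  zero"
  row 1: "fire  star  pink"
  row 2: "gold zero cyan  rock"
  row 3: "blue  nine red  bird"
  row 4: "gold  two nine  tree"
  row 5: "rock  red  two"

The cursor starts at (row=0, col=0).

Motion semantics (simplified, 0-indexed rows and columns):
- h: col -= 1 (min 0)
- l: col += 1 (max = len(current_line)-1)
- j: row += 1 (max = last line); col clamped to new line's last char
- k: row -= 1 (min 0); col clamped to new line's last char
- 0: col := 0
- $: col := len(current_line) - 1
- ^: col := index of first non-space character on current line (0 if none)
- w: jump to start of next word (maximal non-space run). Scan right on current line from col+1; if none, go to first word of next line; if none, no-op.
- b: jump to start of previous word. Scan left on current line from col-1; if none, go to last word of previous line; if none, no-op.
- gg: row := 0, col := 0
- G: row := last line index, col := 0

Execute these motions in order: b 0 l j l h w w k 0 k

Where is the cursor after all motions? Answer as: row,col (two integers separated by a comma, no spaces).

After 1 (b): row=0 col=0 char='_'
After 2 (0): row=0 col=0 char='_'
After 3 (l): row=0 col=1 char='_'
After 4 (j): row=1 col=1 char='i'
After 5 (l): row=1 col=2 char='r'
After 6 (h): row=1 col=1 char='i'
After 7 (w): row=1 col=6 char='s'
After 8 (w): row=1 col=12 char='p'
After 9 (k): row=0 col=12 char='o'
After 10 (0): row=0 col=0 char='_'
After 11 (k): row=0 col=0 char='_'

Answer: 0,0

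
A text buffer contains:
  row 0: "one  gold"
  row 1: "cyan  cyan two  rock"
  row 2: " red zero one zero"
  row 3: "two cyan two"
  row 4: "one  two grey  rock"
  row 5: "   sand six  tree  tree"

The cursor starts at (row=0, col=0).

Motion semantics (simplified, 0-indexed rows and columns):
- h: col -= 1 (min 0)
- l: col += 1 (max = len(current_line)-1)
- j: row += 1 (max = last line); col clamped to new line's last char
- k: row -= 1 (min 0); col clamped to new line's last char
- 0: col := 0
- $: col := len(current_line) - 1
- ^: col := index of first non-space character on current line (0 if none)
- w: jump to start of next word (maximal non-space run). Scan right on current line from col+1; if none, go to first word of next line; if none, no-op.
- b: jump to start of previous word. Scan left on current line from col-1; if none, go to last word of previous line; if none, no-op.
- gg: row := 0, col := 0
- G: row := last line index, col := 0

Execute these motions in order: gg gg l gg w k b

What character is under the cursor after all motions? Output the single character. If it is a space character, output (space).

Answer: o

Derivation:
After 1 (gg): row=0 col=0 char='o'
After 2 (gg): row=0 col=0 char='o'
After 3 (l): row=0 col=1 char='n'
After 4 (gg): row=0 col=0 char='o'
After 5 (w): row=0 col=5 char='g'
After 6 (k): row=0 col=5 char='g'
After 7 (b): row=0 col=0 char='o'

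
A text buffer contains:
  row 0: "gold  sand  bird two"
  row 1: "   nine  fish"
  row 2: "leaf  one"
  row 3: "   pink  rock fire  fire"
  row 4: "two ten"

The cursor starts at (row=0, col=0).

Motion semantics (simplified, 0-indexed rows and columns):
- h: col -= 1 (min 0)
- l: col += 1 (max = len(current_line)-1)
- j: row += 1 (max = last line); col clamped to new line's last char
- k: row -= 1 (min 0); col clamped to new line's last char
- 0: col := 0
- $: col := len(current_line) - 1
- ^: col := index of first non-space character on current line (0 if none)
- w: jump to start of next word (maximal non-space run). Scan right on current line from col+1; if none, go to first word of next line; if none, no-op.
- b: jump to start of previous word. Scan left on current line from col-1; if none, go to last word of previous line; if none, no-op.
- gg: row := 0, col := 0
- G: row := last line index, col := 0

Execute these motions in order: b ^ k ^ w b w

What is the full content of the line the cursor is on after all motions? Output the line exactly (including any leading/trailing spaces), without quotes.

After 1 (b): row=0 col=0 char='g'
After 2 (^): row=0 col=0 char='g'
After 3 (k): row=0 col=0 char='g'
After 4 (^): row=0 col=0 char='g'
After 5 (w): row=0 col=6 char='s'
After 6 (b): row=0 col=0 char='g'
After 7 (w): row=0 col=6 char='s'

Answer: gold  sand  bird two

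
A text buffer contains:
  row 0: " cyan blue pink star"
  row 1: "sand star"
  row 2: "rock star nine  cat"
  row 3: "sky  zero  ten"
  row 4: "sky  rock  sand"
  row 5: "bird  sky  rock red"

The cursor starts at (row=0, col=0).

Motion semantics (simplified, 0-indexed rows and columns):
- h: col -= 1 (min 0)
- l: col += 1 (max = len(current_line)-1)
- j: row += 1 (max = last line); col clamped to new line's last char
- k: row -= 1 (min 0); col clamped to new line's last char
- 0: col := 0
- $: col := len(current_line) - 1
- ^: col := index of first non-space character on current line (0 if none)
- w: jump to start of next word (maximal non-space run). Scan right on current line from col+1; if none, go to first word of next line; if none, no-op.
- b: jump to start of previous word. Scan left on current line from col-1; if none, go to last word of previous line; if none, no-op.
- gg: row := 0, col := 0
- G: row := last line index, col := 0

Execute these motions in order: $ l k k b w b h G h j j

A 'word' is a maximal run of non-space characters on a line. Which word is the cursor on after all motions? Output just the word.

Answer: bird

Derivation:
After 1 ($): row=0 col=19 char='r'
After 2 (l): row=0 col=19 char='r'
After 3 (k): row=0 col=19 char='r'
After 4 (k): row=0 col=19 char='r'
After 5 (b): row=0 col=16 char='s'
After 6 (w): row=1 col=0 char='s'
After 7 (b): row=0 col=16 char='s'
After 8 (h): row=0 col=15 char='_'
After 9 (G): row=5 col=0 char='b'
After 10 (h): row=5 col=0 char='b'
After 11 (j): row=5 col=0 char='b'
After 12 (j): row=5 col=0 char='b'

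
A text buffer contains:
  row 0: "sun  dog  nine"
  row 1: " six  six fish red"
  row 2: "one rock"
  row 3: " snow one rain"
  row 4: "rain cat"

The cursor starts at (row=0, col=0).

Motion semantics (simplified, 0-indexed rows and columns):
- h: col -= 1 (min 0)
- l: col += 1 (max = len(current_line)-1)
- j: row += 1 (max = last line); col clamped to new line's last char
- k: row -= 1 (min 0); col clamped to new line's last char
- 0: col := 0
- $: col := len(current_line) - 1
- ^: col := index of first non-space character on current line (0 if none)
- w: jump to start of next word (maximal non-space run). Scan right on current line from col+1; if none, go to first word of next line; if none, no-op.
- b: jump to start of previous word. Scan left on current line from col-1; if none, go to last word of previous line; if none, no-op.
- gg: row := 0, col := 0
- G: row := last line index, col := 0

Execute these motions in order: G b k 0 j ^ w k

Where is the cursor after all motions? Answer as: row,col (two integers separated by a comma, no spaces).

Answer: 2,6

Derivation:
After 1 (G): row=4 col=0 char='r'
After 2 (b): row=3 col=10 char='r'
After 3 (k): row=2 col=7 char='k'
After 4 (0): row=2 col=0 char='o'
After 5 (j): row=3 col=0 char='_'
After 6 (^): row=3 col=1 char='s'
After 7 (w): row=3 col=6 char='o'
After 8 (k): row=2 col=6 char='c'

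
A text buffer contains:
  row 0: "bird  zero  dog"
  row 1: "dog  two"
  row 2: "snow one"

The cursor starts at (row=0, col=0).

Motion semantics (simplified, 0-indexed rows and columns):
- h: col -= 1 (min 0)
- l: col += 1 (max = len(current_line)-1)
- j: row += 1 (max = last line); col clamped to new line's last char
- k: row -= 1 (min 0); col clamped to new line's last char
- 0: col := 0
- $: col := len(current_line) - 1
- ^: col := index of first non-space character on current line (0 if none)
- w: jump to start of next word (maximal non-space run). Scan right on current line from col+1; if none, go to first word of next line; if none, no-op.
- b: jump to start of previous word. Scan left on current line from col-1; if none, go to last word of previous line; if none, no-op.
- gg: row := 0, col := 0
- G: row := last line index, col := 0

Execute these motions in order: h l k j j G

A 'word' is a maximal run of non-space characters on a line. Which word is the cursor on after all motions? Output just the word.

After 1 (h): row=0 col=0 char='b'
After 2 (l): row=0 col=1 char='i'
After 3 (k): row=0 col=1 char='i'
After 4 (j): row=1 col=1 char='o'
After 5 (j): row=2 col=1 char='n'
After 6 (G): row=2 col=0 char='s'

Answer: snow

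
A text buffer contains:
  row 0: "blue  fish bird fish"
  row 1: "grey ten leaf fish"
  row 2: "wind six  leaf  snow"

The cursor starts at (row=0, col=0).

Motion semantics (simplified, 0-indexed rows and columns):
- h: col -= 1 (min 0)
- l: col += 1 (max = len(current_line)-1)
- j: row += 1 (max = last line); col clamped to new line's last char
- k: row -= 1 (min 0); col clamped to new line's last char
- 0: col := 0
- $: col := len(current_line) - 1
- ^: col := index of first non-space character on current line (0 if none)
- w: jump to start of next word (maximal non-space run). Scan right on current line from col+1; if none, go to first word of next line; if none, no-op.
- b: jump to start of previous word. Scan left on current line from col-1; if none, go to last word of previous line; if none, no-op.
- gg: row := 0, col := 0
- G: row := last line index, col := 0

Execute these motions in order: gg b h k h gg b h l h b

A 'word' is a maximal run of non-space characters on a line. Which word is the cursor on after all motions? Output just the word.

After 1 (gg): row=0 col=0 char='b'
After 2 (b): row=0 col=0 char='b'
After 3 (h): row=0 col=0 char='b'
After 4 (k): row=0 col=0 char='b'
After 5 (h): row=0 col=0 char='b'
After 6 (gg): row=0 col=0 char='b'
After 7 (b): row=0 col=0 char='b'
After 8 (h): row=0 col=0 char='b'
After 9 (l): row=0 col=1 char='l'
After 10 (h): row=0 col=0 char='b'
After 11 (b): row=0 col=0 char='b'

Answer: blue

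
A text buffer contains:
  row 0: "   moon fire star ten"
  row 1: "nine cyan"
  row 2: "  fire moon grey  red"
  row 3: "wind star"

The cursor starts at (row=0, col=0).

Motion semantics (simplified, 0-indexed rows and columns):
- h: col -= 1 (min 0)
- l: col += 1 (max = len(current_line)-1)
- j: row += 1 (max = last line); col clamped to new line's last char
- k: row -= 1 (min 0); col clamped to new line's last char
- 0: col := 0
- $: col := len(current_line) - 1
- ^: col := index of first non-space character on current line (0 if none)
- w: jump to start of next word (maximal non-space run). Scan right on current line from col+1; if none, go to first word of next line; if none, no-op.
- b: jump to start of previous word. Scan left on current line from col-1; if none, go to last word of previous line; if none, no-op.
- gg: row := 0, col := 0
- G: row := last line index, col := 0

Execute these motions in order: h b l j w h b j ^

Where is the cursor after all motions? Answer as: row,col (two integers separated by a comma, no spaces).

After 1 (h): row=0 col=0 char='_'
After 2 (b): row=0 col=0 char='_'
After 3 (l): row=0 col=1 char='_'
After 4 (j): row=1 col=1 char='i'
After 5 (w): row=1 col=5 char='c'
After 6 (h): row=1 col=4 char='_'
After 7 (b): row=1 col=0 char='n'
After 8 (j): row=2 col=0 char='_'
After 9 (^): row=2 col=2 char='f'

Answer: 2,2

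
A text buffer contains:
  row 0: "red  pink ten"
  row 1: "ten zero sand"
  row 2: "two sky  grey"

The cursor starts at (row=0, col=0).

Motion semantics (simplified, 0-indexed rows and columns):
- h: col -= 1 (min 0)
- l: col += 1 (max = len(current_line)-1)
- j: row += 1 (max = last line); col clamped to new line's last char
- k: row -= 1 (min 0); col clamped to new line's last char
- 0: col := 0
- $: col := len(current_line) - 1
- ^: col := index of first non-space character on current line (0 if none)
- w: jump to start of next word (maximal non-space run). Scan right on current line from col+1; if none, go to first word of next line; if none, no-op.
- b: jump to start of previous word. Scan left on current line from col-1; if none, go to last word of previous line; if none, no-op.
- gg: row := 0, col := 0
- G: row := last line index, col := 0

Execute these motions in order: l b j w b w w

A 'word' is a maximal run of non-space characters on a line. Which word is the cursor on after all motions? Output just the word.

After 1 (l): row=0 col=1 char='e'
After 2 (b): row=0 col=0 char='r'
After 3 (j): row=1 col=0 char='t'
After 4 (w): row=1 col=4 char='z'
After 5 (b): row=1 col=0 char='t'
After 6 (w): row=1 col=4 char='z'
After 7 (w): row=1 col=9 char='s'

Answer: sand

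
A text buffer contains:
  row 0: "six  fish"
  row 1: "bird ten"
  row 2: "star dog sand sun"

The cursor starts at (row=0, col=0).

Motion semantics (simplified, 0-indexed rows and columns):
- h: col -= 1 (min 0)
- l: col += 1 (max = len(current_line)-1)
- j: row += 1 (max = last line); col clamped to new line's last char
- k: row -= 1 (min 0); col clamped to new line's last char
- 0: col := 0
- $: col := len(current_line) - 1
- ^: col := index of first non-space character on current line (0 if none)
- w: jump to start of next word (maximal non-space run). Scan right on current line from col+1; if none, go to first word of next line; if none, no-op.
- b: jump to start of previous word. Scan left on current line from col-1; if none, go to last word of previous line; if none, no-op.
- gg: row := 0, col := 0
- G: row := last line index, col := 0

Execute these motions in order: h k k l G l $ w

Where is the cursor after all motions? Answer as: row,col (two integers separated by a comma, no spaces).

Answer: 2,16

Derivation:
After 1 (h): row=0 col=0 char='s'
After 2 (k): row=0 col=0 char='s'
After 3 (k): row=0 col=0 char='s'
After 4 (l): row=0 col=1 char='i'
After 5 (G): row=2 col=0 char='s'
After 6 (l): row=2 col=1 char='t'
After 7 ($): row=2 col=16 char='n'
After 8 (w): row=2 col=16 char='n'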